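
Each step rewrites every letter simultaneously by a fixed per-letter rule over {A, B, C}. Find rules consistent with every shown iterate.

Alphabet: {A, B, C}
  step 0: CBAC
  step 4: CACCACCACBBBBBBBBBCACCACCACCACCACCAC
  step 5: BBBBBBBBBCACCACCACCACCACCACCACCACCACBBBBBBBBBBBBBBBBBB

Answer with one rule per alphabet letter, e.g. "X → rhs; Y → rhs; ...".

  step 4 ⇒ step 5: CACCACCACBBBBBBBBBCACCACCACCACCACCAC ⇒ B·B·B·B·B·B·B·B·B·CAC·CAC·CAC·CAC·CAC·CAC·CAC·CAC·CAC·B·B·B·B·B·B·B·B·B·B·B·B·B·B·B·B·B·B
    A ↦ B
    B ↦ CAC
    C ↦ B

A->B, B->CAC, C->B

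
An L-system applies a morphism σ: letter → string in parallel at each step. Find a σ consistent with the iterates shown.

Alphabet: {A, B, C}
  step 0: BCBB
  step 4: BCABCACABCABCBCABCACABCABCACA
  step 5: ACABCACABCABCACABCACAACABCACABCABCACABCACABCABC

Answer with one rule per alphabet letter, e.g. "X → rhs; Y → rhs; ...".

A->BC, B->AC, C->A

  step 4 ⇒ step 5: BCABCACABCABCBCABCACABCABCACA ⇒ AC·A·BC·AC·A·BC·A·BC·AC·A·BC·AC·A·AC·A·BC·AC·A·BC·A·BC·AC·A·BC·AC·A·BC·A·BC
    A ↦ BC
    B ↦ AC
    C ↦ A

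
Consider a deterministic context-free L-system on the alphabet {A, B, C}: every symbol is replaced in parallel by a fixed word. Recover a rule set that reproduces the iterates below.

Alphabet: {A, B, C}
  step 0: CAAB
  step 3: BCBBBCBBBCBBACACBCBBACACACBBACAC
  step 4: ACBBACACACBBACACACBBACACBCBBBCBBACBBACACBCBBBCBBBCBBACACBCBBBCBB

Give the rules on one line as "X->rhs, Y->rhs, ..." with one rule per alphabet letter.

  step 3 ⇒ step 4: BCBBBCBBBCBBACACBCBBACACACBBACAC ⇒ AC·BB·AC·AC·AC·BB·AC·AC·AC·BB·AC·AC·BC·BB·BC·BB·AC·BB·AC·AC·BC·BB·BC·BB·BC·BB·AC·AC·BC·BB·BC·BB
    A ↦ BC
    B ↦ AC
    C ↦ BB

A->BC, B->AC, C->BB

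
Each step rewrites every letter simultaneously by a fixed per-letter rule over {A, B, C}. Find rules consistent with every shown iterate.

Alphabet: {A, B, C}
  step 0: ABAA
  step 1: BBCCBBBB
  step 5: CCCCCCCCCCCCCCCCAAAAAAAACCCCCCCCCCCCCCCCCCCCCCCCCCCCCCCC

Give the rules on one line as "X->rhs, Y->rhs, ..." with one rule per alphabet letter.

  step 0 ⇒ step 1: ABAA ⇒ BB·CC·BB·BB
    A ↦ BB
    B ↦ CC
    C ↦ A  (constrained at step 1)

A->BB, B->CC, C->A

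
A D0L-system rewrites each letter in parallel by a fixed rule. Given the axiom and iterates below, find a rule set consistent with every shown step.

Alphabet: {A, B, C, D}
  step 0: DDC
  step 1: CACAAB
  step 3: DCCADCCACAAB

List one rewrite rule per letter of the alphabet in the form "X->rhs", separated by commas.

A->D, B->C, C->AB, D->CA

  step 0 ⇒ step 1: DDC ⇒ CA·CA·AB
    C ↦ AB
    D ↦ CA
    A ↦ D  (constrained at step 1)
    B ↦ C  (constrained at step 1)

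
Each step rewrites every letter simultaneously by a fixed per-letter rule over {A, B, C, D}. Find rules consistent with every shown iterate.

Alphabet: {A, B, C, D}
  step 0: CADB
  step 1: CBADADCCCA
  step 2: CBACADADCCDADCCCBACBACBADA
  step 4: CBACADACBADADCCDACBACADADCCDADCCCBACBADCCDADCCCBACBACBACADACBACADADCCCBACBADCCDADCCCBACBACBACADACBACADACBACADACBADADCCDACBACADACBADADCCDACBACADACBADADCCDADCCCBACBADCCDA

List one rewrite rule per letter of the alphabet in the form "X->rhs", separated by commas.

A->DA, B->CA, C->CBA, D->DCC

  step 1 ⇒ step 2: CBADADCCCA ⇒ CBA·CA·DA·DCC·DA·DCC·CBA·CBA·CBA·DA
    A ↦ DA
    B ↦ CA
    C ↦ CBA
    D ↦ DCC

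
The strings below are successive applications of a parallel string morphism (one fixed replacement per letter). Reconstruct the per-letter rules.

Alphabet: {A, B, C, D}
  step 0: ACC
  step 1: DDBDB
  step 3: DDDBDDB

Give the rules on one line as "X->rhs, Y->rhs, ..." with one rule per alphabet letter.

  step 0 ⇒ step 1: ACC ⇒ D·DB·DB
    A ↦ D
    C ↦ DB
    B ↦ C  (constrained at step 1)
    D ↦ A  (constrained at step 1)

A->D, B->C, C->DB, D->A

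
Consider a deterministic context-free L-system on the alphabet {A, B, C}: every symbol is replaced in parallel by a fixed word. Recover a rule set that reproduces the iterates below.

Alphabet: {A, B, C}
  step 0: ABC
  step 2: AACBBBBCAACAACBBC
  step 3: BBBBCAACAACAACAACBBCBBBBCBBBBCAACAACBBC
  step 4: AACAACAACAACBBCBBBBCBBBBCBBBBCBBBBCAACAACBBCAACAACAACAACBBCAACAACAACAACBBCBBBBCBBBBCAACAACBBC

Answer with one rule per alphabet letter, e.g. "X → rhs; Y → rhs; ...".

  step 3 ⇒ step 4: BBBBCAACAACAACAACBBCBBBBCBBBBCAACAACBBC ⇒ AAC·AAC·AAC·AAC·BBC·B·B·BBC·B·B·BBC·B·B·BBC·B·B·BBC·AAC·AAC·BBC·AAC·AAC·AAC·AAC·BBC·AAC·AAC·AAC·AAC·BBC·B·B·BBC·B·B·BBC·AAC·AAC·BBC
    A ↦ B
    B ↦ AAC
    C ↦ BBC

A->B, B->AAC, C->BBC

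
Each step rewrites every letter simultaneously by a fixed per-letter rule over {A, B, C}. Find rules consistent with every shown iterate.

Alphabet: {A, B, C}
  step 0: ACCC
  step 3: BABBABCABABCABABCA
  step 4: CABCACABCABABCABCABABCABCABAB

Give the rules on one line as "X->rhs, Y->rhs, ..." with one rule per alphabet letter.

A->B, B->CA, C->BA

  step 3 ⇒ step 4: BABBABCABABCABABCA ⇒ CA·B·CA·CA·B·CA·BA·B·CA·B·CA·BA·B·CA·B·CA·BA·B
    A ↦ B
    B ↦ CA
    C ↦ BA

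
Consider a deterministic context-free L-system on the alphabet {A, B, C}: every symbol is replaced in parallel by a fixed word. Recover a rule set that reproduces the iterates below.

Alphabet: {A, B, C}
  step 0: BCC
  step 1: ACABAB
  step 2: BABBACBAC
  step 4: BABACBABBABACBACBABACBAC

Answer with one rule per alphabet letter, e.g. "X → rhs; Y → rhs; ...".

  step 1 ⇒ step 2: ACABAB ⇒ B·AB·B·AC·B·AC
    A ↦ B
    B ↦ AC
    C ↦ AB

A->B, B->AC, C->AB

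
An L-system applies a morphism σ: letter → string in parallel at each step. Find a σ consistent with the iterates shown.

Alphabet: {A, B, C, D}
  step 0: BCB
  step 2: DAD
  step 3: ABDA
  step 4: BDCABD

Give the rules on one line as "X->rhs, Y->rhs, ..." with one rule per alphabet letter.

A->BD, B->C, C->D, D->A

  step 3 ⇒ step 4: ABDA ⇒ BD·C·A·BD
    A ↦ BD
    B ↦ C
    D ↦ A
    C ↦ D  (constrained at step 0)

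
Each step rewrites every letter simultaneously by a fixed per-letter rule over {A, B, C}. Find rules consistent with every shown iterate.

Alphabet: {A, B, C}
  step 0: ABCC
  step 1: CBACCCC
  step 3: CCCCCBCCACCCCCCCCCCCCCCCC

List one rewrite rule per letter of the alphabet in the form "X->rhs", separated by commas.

  step 0 ⇒ step 1: ABCC ⇒ CB·A·CC·CC
    A ↦ CB
    B ↦ A
    C ↦ CC

A->CB, B->A, C->CC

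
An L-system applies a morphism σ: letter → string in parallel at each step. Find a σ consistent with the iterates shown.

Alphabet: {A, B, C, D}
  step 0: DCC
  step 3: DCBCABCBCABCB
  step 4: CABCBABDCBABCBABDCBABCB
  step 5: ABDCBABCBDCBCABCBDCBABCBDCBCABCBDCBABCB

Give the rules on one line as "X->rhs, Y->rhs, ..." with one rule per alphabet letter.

  step 4 ⇒ step 5: CABCBABDCBABCBABDCBABCB ⇒ AB·D·CB·AB·CB·D·CB·C·AB·CB·D·CB·AB·CB·D·CB·C·AB·CB·D·CB·AB·CB
    A ↦ D
    B ↦ CB
    C ↦ AB
    D ↦ C

A->D, B->CB, C->AB, D->C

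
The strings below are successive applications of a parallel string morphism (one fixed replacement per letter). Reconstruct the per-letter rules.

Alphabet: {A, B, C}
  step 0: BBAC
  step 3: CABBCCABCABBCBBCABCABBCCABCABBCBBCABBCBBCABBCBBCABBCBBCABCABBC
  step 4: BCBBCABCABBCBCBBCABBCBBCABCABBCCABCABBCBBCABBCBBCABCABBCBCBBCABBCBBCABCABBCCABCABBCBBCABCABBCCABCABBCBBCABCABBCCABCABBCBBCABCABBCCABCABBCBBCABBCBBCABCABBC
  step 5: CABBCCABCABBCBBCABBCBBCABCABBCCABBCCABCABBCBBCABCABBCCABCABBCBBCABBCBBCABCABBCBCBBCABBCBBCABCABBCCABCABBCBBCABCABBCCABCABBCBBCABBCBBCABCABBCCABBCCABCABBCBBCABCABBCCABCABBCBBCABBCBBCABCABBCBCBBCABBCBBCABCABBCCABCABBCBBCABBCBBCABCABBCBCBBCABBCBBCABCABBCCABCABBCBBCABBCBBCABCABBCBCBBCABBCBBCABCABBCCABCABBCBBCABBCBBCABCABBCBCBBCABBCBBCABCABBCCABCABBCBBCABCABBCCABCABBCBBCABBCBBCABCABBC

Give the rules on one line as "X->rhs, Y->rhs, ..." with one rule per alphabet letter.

  step 4 ⇒ step 5: BCBBCABCABBCBCBBCABBCBBCABCABBCCABCABBCBBCABBCBBCABCABBCBCBBCABBCBBCABCABBCCABCABBCBBCABCABBCCABCABBCBBCABCABBCCABCABBCBBCABCABBCCABCABBCBBCABBCBBCABCABBC ⇒ CAB·BC·CAB·CAB·BC·BB·CAB·BC·BB·CAB·CAB·BC·CAB·BC·CAB·CAB·BC·BB·CAB·CAB·BC·CAB·CAB·BC·BB·CAB·BC·BB·CAB·CAB·BC·BC·BB·CAB·BC·BB·CAB·CAB·BC·CAB·CAB·BC·BB·CAB·CAB·BC·CAB·CAB·BC·BB·CAB·BC·BB·CAB·CAB·BC·CAB·BC·CAB·CAB·BC·BB·CAB·CAB·BC·CAB·CAB·BC·BB·CAB·BC·BB·CAB·CAB·BC·BC·BB·CAB·BC·BB·CAB·CAB·BC·CAB·CAB·BC·BB·CAB·BC·BB·CAB·CAB·BC·BC·BB·CAB·BC·BB·CAB·CAB·BC·CAB·CAB·BC·BB·CAB·BC·BB·CAB·CAB·BC·BC·BB·CAB·BC·BB·CAB·CAB·BC·CAB·CAB·BC·BB·CAB·BC·BB·CAB·CAB·BC·BC·BB·CAB·BC·BB·CAB·CAB·BC·CAB·CAB·BC·BB·CAB·CAB·BC·CAB·CAB·BC·BB·CAB·BC·BB·CAB·CAB·BC
    A ↦ BB
    B ↦ CAB
    C ↦ BC

A->BB, B->CAB, C->BC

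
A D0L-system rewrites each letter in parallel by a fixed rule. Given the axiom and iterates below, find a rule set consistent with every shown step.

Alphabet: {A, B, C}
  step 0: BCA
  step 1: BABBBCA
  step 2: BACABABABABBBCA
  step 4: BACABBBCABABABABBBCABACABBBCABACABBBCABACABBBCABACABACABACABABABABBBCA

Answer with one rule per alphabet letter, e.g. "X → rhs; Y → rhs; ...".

  step 1 ⇒ step 2: BABBBCA ⇒ BA·CA·BA·BA·BA·BBB·CA
    A ↦ CA
    B ↦ BA
    C ↦ BBB

A->CA, B->BA, C->BBB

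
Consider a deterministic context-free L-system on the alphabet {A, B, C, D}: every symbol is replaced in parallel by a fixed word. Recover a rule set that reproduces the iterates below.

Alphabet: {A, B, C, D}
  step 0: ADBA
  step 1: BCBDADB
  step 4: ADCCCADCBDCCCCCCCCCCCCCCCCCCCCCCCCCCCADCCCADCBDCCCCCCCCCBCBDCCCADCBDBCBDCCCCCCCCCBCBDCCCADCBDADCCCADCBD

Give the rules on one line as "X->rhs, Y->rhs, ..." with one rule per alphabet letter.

  step 0 ⇒ step 1: ADBA ⇒ B·CBD·AD·B
    A ↦ B
    B ↦ AD
    D ↦ CBD
    C ↦ CCC  (constrained at step 1)

A->B, B->AD, C->CCC, D->CBD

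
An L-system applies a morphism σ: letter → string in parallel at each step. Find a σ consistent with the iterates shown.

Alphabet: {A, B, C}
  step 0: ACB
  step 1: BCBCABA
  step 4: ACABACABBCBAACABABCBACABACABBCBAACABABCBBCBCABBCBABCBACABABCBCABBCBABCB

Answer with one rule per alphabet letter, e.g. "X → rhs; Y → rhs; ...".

A->BCB, B->A, C->CAB

  step 0 ⇒ step 1: ACB ⇒ BCB·CAB·A
    A ↦ BCB
    B ↦ A
    C ↦ CAB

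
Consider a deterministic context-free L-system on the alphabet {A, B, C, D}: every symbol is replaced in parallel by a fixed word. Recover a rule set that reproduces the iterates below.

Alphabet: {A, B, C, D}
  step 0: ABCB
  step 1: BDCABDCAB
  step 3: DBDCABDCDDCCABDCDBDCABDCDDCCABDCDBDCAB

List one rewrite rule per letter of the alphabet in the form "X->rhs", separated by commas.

  step 0 ⇒ step 1: ABCB ⇒ BD·CAB·D·CAB
    A ↦ BD
    B ↦ CAB
    C ↦ D
    D ↦ DC  (constrained at step 1)

A->BD, B->CAB, C->D, D->DC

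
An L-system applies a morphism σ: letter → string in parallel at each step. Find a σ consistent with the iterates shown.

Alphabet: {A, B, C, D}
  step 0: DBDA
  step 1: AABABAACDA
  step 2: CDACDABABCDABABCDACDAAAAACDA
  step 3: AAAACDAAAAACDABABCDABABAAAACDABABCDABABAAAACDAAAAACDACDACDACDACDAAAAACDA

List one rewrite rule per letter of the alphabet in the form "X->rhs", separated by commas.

A->CDA, B->BAB, C->AA, D->AA

  step 2 ⇒ step 3: CDACDABABCDABABCDACDAAAAACDA ⇒ AA·AA·CDA·AA·AA·CDA·BAB·CDA·BAB·AA·AA·CDA·BAB·CDA·BAB·AA·AA·CDA·AA·AA·CDA·CDA·CDA·CDA·CDA·AA·AA·CDA
    A ↦ CDA
    B ↦ BAB
    C ↦ AA
    D ↦ AA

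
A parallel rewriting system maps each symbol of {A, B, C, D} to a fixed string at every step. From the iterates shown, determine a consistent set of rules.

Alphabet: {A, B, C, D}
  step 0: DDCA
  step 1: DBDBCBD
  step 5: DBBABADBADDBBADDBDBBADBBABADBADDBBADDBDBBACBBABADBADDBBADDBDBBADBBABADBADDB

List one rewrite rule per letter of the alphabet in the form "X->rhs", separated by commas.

A->D, B->BA, C->CB, D->DB

  step 0 ⇒ step 1: DDCA ⇒ DB·DB·CB·D
    A ↦ D
    C ↦ CB
    D ↦ DB
    B ↦ BA  (constrained at step 1)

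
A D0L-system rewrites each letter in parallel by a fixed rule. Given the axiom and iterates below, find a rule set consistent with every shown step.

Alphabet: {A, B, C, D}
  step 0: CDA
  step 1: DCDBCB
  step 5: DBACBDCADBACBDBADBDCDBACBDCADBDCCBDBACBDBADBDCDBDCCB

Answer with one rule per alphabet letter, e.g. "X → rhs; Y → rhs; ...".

A->CB, B->A, C->DC, D->DB

  step 0 ⇒ step 1: CDA ⇒ DC·DB·CB
    A ↦ CB
    C ↦ DC
    D ↦ DB
    B ↦ A  (constrained at step 1)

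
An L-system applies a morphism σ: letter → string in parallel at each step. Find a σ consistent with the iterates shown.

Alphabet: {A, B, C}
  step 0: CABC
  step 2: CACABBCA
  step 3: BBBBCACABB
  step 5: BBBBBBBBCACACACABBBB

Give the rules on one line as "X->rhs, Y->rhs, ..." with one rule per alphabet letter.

A->B, B->CA, C->B

  step 2 ⇒ step 3: CACABBCA ⇒ B·B·B·B·CA·CA·B·B
    A ↦ B
    B ↦ CA
    C ↦ B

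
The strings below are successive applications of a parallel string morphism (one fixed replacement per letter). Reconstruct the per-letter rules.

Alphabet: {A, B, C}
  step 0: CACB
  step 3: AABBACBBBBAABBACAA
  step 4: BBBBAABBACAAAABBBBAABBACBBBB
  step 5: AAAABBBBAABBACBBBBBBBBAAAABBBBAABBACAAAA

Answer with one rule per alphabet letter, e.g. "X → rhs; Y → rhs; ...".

A->BB, B->A, C->AC

  step 4 ⇒ step 5: BBBBAABBACAAAABBBBAABBACBBBB ⇒ A·A·A·A·BB·BB·A·A·BB·AC·BB·BB·BB·BB·A·A·A·A·BB·BB·A·A·BB·AC·A·A·A·A
    A ↦ BB
    B ↦ A
    C ↦ AC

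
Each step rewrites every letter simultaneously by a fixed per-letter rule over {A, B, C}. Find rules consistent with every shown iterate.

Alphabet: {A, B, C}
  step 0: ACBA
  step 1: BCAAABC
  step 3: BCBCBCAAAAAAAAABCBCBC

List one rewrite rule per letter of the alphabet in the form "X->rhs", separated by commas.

A->BC, B->AA, C->A

  step 0 ⇒ step 1: ACBA ⇒ BC·A·AA·BC
    A ↦ BC
    B ↦ AA
    C ↦ A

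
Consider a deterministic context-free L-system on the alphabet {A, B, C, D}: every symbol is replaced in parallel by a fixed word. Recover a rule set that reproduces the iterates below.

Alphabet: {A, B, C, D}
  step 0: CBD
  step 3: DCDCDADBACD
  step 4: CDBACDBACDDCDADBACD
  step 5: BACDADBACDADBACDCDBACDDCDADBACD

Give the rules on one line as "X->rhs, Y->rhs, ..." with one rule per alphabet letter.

  step 4 ⇒ step 5: CDBACDBACDDCDADBACD ⇒ BA·CD·A·D·BA·CD·A·D·BA·CD·CD·BA·CD·D·CD·A·D·BA·CD
    A ↦ D
    B ↦ A
    C ↦ BA
    D ↦ CD

A->D, B->A, C->BA, D->CD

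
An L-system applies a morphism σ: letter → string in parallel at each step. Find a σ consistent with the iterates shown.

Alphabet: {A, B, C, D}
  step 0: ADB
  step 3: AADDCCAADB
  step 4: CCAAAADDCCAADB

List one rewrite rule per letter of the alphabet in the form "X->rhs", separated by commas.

  step 3 ⇒ step 4: AADDCCAADB ⇒ C·C·AA·AA·D·D·C·C·AA·DB
    A ↦ C
    B ↦ DB
    C ↦ D
    D ↦ AA

A->C, B->DB, C->D, D->AA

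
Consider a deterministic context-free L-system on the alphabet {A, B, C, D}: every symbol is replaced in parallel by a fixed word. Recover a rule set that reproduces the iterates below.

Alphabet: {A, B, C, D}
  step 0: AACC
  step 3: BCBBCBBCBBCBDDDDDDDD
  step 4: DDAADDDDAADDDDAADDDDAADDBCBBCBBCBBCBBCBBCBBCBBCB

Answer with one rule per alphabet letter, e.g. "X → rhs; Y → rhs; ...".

  step 3 ⇒ step 4: BCBBCBBCBBCBDDDDDDDD ⇒ DD·AA·DD·DD·AA·DD·DD·AA·DD·DD·AA·DD·BCB·BCB·BCB·BCB·BCB·BCB·BCB·BCB
    B ↦ DD
    C ↦ AA
    D ↦ BCB
    A ↦ B  (constrained at step 0)

A->B, B->DD, C->AA, D->BCB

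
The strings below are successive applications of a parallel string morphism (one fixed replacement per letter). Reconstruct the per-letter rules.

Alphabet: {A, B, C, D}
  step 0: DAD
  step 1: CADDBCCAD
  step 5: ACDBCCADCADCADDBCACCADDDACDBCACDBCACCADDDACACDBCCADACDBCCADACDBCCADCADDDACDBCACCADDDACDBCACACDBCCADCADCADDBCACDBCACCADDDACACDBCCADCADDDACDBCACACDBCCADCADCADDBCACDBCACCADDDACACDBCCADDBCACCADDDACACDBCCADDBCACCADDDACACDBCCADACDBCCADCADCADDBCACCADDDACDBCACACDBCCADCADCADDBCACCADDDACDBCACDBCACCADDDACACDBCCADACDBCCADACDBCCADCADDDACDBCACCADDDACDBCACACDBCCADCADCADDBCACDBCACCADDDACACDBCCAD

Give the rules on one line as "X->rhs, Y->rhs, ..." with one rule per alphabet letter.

  step 0 ⇒ step 1: DAD ⇒ CAD·DBC·CAD
    A ↦ DBC
    D ↦ CAD
    B ↦ DD  (constrained at step 1)
    C ↦ AC  (constrained at step 1)

A->DBC, B->DD, C->AC, D->CAD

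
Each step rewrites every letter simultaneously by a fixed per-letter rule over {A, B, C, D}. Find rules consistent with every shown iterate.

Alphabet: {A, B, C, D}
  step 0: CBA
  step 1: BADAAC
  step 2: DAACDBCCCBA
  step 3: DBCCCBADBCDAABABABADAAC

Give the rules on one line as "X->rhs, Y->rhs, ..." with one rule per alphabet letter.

A->C, B->DAA, C->BA, D->DBC

  step 2 ⇒ step 3: DAACDBCCCBA ⇒ DBC·C·C·BA·DBC·DAA·BA·BA·BA·DAA·C
    A ↦ C
    B ↦ DAA
    C ↦ BA
    D ↦ DBC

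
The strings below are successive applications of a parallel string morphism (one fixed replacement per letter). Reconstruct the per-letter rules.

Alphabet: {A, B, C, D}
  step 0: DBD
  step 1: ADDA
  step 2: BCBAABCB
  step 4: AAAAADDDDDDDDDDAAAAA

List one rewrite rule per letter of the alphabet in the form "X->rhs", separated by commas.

A->BCB, B->DD, C->D, D->A

  step 1 ⇒ step 2: ADDA ⇒ BCB·A·A·BCB
    A ↦ BCB
    D ↦ A
  step 0 ⇒ step 1: DBD ⇒ A·DD·A
    B ↦ DD
    C ↦ D  (constrained at step 2)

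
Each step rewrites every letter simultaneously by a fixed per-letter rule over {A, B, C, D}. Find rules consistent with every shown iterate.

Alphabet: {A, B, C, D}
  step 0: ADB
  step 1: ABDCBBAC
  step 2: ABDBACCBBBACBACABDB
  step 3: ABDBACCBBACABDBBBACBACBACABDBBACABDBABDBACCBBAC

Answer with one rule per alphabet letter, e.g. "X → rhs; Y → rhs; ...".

  step 2 ⇒ step 3: ABDBACCBBBACBACABDB ⇒ ABD·BAC·CB·BAC·ABD·B·B·BAC·BAC·BAC·ABD·B·BAC·ABD·B·ABD·BAC·CB·BAC
    A ↦ ABD
    B ↦ BAC
    C ↦ B
    D ↦ CB

A->ABD, B->BAC, C->B, D->CB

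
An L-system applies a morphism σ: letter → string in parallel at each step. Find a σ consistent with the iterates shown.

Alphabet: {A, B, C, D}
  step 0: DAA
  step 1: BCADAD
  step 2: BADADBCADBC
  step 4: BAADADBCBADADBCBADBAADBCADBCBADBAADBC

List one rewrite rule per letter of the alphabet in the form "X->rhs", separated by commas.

A->AD, B->BA, C->D, D->BC

  step 1 ⇒ step 2: BCADAD ⇒ BA·D·AD·BC·AD·BC
    A ↦ AD
    B ↦ BA
    C ↦ D
    D ↦ BC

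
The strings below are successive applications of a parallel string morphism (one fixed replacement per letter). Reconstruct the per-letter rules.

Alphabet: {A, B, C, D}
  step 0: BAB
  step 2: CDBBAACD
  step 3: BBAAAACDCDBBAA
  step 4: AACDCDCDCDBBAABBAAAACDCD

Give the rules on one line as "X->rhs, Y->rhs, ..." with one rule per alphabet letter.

  step 3 ⇒ step 4: BBAAAACDCDBBAA ⇒ A·A·CD·CD·CD·CD·BB·AA·BB·AA·A·A·CD·CD
    A ↦ CD
    B ↦ A
    C ↦ BB
    D ↦ AA

A->CD, B->A, C->BB, D->AA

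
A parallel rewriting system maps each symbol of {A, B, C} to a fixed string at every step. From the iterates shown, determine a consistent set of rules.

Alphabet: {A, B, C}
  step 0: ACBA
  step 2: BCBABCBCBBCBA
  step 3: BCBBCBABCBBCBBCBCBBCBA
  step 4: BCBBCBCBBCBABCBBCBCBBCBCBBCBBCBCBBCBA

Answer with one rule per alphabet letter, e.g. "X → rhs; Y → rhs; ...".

A->BA, B->BC, C->B

  step 3 ⇒ step 4: BCBBCBABCBBCBBCBCBBCBA ⇒ BC·B·BC·BC·B·BC·BA·BC·B·BC·BC·B·BC·BC·B·BC·B·BC·BC·B·BC·BA
    A ↦ BA
    B ↦ BC
    C ↦ B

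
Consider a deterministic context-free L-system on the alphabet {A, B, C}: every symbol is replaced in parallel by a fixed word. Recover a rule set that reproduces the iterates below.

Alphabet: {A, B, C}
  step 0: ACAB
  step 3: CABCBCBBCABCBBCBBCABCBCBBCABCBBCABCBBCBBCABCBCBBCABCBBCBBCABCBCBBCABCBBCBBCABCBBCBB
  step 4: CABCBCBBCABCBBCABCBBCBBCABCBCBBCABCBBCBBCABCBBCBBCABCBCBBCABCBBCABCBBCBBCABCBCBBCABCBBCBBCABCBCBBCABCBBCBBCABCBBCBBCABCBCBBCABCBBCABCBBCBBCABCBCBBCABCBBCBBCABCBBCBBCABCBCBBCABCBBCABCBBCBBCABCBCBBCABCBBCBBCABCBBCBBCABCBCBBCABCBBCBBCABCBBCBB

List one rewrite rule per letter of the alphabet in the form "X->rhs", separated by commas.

A->CB, B->CBB, C->CAB

  step 3 ⇒ step 4: CABCBCBBCABCBBCBBCABCBCBBCABCBBCABCBBCBBCABCBCBBCABCBBCBBCABCBCBBCABCBBCBBCABCBBCBB ⇒ CAB·CB·CBB·CAB·CBB·CAB·CBB·CBB·CAB·CB·CBB·CAB·CBB·CBB·CAB·CBB·CBB·CAB·CB·CBB·CAB·CBB·CAB·CBB·CBB·CAB·CB·CBB·CAB·CBB·CBB·CAB·CB·CBB·CAB·CBB·CBB·CAB·CBB·CBB·CAB·CB·CBB·CAB·CBB·CAB·CBB·CBB·CAB·CB·CBB·CAB·CBB·CBB·CAB·CBB·CBB·CAB·CB·CBB·CAB·CBB·CAB·CBB·CBB·CAB·CB·CBB·CAB·CBB·CBB·CAB·CBB·CBB·CAB·CB·CBB·CAB·CBB·CBB·CAB·CBB·CBB
    A ↦ CB
    B ↦ CBB
    C ↦ CAB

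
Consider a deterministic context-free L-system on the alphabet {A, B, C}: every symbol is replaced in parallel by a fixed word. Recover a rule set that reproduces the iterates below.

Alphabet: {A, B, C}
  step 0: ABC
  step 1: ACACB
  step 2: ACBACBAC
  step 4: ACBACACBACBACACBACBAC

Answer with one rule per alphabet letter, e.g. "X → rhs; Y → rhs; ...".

  step 1 ⇒ step 2: ACACB ⇒ AC·B·AC·B·AC
    A ↦ AC
    B ↦ AC
    C ↦ B

A->AC, B->AC, C->B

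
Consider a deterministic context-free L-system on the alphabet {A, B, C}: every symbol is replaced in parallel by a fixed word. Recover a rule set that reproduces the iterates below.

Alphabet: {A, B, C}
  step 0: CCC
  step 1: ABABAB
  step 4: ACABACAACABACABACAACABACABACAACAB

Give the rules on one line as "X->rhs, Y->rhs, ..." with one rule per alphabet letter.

A->AC, B->A, C->AB

  step 0 ⇒ step 1: CCC ⇒ AB·AB·AB
    C ↦ AB
    A ↦ AC  (constrained at step 1)
    B ↦ A  (constrained at step 1)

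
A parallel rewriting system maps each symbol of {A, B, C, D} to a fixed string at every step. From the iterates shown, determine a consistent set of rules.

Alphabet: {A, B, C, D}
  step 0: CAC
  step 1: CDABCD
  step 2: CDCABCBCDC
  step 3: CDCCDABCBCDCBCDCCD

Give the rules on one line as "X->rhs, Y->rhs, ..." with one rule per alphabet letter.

A->AB, B->CB, C->CD, D->C

  step 2 ⇒ step 3: CDCABCBCDC ⇒ CD·C·CD·AB·CB·CD·CB·CD·C·CD
    A ↦ AB
    B ↦ CB
    C ↦ CD
    D ↦ C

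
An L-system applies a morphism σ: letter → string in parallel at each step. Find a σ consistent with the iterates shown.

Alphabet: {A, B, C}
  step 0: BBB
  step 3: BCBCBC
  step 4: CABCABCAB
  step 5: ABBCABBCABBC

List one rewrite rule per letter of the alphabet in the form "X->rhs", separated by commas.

  step 4 ⇒ step 5: CABCABCAB ⇒ AB·B·C·AB·B·C·AB·B·C
    A ↦ B
    B ↦ C
    C ↦ AB

A->B, B->C, C->AB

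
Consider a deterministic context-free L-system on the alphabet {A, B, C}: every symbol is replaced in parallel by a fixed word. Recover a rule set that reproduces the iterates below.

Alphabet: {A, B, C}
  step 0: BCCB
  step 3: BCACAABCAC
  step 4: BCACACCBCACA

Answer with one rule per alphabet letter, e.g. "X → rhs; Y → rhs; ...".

  step 3 ⇒ step 4: BCACAABCAC ⇒ BC·A·C·A·C·C·BC·A·C·A
    A ↦ C
    B ↦ BC
    C ↦ A

A->C, B->BC, C->A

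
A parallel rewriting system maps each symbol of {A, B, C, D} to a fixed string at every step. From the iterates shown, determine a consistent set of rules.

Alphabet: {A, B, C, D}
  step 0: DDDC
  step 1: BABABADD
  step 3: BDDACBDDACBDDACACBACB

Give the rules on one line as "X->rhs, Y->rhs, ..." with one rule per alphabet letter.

A->B, B->AC, C->DD, D->BA

  step 0 ⇒ step 1: DDDC ⇒ BA·BA·BA·DD
    C ↦ DD
    D ↦ BA
    A ↦ B  (constrained at step 1)
    B ↦ AC  (constrained at step 1)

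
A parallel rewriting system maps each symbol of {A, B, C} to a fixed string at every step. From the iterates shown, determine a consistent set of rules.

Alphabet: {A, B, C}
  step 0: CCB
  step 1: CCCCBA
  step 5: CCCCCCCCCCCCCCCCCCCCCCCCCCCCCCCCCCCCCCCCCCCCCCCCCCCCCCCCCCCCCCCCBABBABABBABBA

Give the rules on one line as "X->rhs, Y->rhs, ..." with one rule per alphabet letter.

A->B, B->BA, C->CC

  step 0 ⇒ step 1: CCB ⇒ CC·CC·BA
    B ↦ BA
    C ↦ CC
    A ↦ B  (constrained at step 1)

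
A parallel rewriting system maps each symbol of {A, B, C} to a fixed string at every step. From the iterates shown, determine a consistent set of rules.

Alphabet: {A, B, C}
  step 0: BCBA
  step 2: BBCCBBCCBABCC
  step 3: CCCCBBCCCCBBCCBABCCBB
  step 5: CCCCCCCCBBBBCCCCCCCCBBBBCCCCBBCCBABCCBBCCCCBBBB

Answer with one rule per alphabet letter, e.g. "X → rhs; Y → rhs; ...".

A->BAB, B->CC, C->B

  step 2 ⇒ step 3: BBCCBBCCBABCC ⇒ CC·CC·B·B·CC·CC·B·B·CC·BAB·CC·B·B
    A ↦ BAB
    B ↦ CC
    C ↦ B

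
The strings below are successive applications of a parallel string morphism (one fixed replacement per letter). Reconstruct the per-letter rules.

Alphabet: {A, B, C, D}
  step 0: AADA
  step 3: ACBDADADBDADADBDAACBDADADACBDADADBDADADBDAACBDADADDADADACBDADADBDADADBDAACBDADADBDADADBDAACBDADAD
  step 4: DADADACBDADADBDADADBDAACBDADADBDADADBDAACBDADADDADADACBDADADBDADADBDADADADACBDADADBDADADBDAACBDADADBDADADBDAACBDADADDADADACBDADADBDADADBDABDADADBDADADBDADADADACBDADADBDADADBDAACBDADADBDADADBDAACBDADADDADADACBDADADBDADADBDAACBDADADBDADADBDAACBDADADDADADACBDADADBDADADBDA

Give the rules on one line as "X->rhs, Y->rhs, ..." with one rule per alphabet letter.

A->DAD, B->AC, C->AD, D->BDA

  step 3 ⇒ step 4: ACBDADADBDADADBDAACBDADADACBDADADBDADADBDAACBDADADDADADACBDADADBDADADBDAACBDADADBDADADBDAACBDADAD ⇒ DAD·AD·AC·BDA·DAD·BDA·DAD·BDA·AC·BDA·DAD·BDA·DAD·BDA·AC·BDA·DAD·DAD·AD·AC·BDA·DAD·BDA·DAD·BDA·DAD·AD·AC·BDA·DAD·BDA·DAD·BDA·AC·BDA·DAD·BDA·DAD·BDA·AC·BDA·DAD·DAD·AD·AC·BDA·DAD·BDA·DAD·BDA·BDA·DAD·BDA·DAD·BDA·DAD·AD·AC·BDA·DAD·BDA·DAD·BDA·AC·BDA·DAD·BDA·DAD·BDA·AC·BDA·DAD·DAD·AD·AC·BDA·DAD·BDA·DAD·BDA·AC·BDA·DAD·BDA·DAD·BDA·AC·BDA·DAD·DAD·AD·AC·BDA·DAD·BDA·DAD·BDA
    A ↦ DAD
    B ↦ AC
    C ↦ AD
    D ↦ BDA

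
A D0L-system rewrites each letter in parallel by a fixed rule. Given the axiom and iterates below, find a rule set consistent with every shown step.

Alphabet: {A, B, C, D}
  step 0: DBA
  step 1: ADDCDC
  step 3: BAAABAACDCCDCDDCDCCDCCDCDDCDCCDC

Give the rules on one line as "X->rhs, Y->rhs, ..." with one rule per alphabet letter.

A->CDC, B->DD, C->BAA, D->A

  step 0 ⇒ step 1: DBA ⇒ A·DD·CDC
    A ↦ CDC
    B ↦ DD
    D ↦ A
    C ↦ BAA  (constrained at step 1)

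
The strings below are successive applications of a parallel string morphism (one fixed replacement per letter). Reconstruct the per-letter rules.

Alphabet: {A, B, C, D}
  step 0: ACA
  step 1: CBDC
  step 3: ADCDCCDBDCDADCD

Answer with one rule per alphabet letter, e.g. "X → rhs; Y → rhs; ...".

A->C, B->AD, C->BD, D->CD

  step 0 ⇒ step 1: ACA ⇒ C·BD·C
    A ↦ C
    C ↦ BD
    B ↦ AD  (constrained at step 1)
    D ↦ CD  (constrained at step 1)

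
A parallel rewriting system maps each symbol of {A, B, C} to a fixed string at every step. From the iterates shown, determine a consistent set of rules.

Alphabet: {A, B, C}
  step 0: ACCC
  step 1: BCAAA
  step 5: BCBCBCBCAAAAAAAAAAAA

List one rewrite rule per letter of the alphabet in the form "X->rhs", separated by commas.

A->BC, B->A, C->A

  step 0 ⇒ step 1: ACCC ⇒ BC·A·A·A
    A ↦ BC
    C ↦ A
    B ↦ A  (constrained at step 1)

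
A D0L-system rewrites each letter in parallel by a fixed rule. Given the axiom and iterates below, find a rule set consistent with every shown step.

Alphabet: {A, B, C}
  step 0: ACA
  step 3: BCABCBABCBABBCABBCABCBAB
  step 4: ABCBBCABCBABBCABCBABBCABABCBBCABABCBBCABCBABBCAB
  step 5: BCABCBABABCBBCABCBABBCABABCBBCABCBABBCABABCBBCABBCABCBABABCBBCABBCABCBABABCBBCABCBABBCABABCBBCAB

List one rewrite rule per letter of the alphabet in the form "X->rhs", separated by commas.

  step 4 ⇒ step 5: ABCBBCABCBABBCABCBABBCABABCBBCABABCBBCABCBABBCAB ⇒ BC·AB·CB·AB·AB·CB·BC·AB·CB·AB·BC·AB·AB·CB·BC·AB·CB·AB·BC·AB·AB·CB·BC·AB·BC·AB·CB·AB·AB·CB·BC·AB·BC·AB·CB·AB·AB·CB·BC·AB·CB·AB·BC·AB·AB·CB·BC·AB
    A ↦ BC
    B ↦ AB
    C ↦ CB

A->BC, B->AB, C->CB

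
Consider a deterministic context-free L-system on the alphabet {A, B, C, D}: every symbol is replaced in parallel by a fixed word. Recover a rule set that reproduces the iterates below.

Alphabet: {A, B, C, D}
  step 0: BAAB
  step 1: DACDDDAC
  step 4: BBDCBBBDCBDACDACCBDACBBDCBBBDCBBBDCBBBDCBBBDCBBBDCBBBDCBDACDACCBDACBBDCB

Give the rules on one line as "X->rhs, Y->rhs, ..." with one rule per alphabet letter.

A->D, B->DAC, C->CB, D->BB

  step 0 ⇒ step 1: BAAB ⇒ DAC·D·D·DAC
    A ↦ D
    B ↦ DAC
    C ↦ CB  (constrained at step 1)
    D ↦ BB  (constrained at step 1)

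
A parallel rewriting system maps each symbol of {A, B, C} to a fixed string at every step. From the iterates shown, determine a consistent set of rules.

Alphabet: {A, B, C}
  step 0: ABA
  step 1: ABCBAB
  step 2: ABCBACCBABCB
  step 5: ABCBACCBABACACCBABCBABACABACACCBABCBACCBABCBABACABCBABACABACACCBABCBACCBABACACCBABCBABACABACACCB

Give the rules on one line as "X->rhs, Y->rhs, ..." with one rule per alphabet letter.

A->AB, B->CB, C->AC

  step 1 ⇒ step 2: ABCBAB ⇒ AB·CB·AC·CB·AB·CB
    A ↦ AB
    B ↦ CB
    C ↦ AC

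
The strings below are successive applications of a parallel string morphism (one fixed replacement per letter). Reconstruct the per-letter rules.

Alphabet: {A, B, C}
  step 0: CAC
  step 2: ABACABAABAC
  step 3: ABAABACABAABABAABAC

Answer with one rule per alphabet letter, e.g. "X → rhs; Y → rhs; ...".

  step 2 ⇒ step 3: ABACABAABAC ⇒ AB·A·AB·AC·AB·A·AB·AB·A·AB·AC
    A ↦ AB
    B ↦ A
    C ↦ AC

A->AB, B->A, C->AC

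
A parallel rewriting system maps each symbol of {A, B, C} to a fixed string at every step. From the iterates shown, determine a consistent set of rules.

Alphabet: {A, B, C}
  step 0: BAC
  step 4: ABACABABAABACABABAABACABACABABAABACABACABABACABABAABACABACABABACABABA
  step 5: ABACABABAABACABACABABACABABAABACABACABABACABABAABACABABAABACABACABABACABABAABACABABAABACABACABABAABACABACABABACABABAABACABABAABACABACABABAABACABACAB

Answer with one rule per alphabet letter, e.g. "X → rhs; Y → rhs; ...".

A->AB, B->AC, C->ABA

  step 4 ⇒ step 5: ABACABABAABACABABAABACABACABABAABACABACABABACABABAABACABACABABACABABA ⇒ AB·AC·AB·ABA·AB·AC·AB·AC·AB·AB·AC·AB·ABA·AB·AC·AB·AC·AB·AB·AC·AB·ABA·AB·AC·AB·ABA·AB·AC·AB·AC·AB·AB·AC·AB·ABA·AB·AC·AB·ABA·AB·AC·AB·AC·AB·ABA·AB·AC·AB·AC·AB·AB·AC·AB·ABA·AB·AC·AB·ABA·AB·AC·AB·AC·AB·ABA·AB·AC·AB·AC·AB
    A ↦ AB
    B ↦ AC
    C ↦ ABA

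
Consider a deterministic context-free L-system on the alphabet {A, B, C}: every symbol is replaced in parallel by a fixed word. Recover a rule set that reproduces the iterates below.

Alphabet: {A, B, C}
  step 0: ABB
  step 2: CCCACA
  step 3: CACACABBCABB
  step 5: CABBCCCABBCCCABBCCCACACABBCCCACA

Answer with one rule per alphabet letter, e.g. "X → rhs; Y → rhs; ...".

A->BB, B->C, C->CA

  step 2 ⇒ step 3: CCCACA ⇒ CA·CA·CA·BB·CA·BB
    A ↦ BB
    C ↦ CA
    B ↦ C  (constrained at step 0)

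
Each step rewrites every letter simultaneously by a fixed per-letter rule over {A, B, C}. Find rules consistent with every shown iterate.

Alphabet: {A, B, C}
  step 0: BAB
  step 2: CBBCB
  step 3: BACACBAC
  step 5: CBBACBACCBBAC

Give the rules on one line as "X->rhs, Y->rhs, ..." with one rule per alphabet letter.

A->C, B->AC, C->B

  step 2 ⇒ step 3: CBBCB ⇒ B·AC·AC·B·AC
    B ↦ AC
    C ↦ B
    A ↦ C  (constrained at step 0)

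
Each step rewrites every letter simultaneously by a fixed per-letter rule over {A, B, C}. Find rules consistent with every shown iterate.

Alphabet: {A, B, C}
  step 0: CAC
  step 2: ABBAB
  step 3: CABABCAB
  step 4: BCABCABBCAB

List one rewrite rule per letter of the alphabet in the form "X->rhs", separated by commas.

  step 3 ⇒ step 4: CABABCAB ⇒ B·C·AB·C·AB·B·C·AB
    A ↦ C
    B ↦ AB
    C ↦ B

A->C, B->AB, C->B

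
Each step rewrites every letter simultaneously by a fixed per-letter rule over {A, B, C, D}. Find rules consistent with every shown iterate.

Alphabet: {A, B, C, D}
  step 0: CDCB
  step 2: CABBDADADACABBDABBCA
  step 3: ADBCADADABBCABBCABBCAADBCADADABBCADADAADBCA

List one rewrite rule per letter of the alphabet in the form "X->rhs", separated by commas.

  step 2 ⇒ step 3: CABBDADADACABBDABBCA ⇒ ADB·CA·DA·DA·BB·CA·BB·CA·BB·CA·ADB·CA·DA·DA·BB·CA·DA·DA·ADB·CA
    A ↦ CA
    B ↦ DA
    C ↦ ADB
    D ↦ BB

A->CA, B->DA, C->ADB, D->BB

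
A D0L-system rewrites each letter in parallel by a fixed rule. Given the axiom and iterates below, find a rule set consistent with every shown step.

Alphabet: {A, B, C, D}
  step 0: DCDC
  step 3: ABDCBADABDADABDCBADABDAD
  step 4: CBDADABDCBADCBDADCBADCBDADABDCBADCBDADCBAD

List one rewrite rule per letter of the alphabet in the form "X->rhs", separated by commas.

A->CB, B->D, C->AB, D->AD

  step 3 ⇒ step 4: ABDCBADABDADABDCBADABDAD ⇒ CB·D·AD·AB·D·CB·AD·CB·D·AD·CB·AD·CB·D·AD·AB·D·CB·AD·CB·D·AD·CB·AD
    A ↦ CB
    B ↦ D
    C ↦ AB
    D ↦ AD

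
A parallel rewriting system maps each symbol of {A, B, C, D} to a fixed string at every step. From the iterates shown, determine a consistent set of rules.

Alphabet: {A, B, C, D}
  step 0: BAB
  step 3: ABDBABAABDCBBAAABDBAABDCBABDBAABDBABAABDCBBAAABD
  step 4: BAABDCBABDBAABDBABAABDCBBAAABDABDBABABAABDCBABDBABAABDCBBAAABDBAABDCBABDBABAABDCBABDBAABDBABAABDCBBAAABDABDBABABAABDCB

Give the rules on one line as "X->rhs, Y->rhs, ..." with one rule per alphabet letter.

A->BA, B->ABD, C->BAA, D->CB

  step 3 ⇒ step 4: ABDBABAABDCBBAAABDBAABDCBABDBAABDBABAABDCBBAAABD ⇒ BA·ABD·CB·ABD·BA·ABD·BA·BA·ABD·CB·BAA·ABD·ABD·BA·BA·BA·ABD·CB·ABD·BA·BA·ABD·CB·BAA·ABD·BA·ABD·CB·ABD·BA·BA·ABD·CB·ABD·BA·ABD·BA·BA·ABD·CB·BAA·ABD·ABD·BA·BA·BA·ABD·CB
    A ↦ BA
    B ↦ ABD
    C ↦ BAA
    D ↦ CB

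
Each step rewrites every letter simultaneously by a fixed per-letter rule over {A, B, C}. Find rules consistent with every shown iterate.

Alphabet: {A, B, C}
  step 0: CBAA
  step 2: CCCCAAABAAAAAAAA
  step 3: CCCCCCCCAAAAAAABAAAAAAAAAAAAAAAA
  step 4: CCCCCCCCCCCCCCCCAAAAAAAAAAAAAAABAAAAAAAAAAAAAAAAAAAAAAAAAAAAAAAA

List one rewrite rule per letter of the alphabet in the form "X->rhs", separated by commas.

A->AA, B->AB, C->CC

  step 3 ⇒ step 4: CCCCCCCCAAAAAAABAAAAAAAAAAAAAAAA ⇒ CC·CC·CC·CC·CC·CC·CC·CC·AA·AA·AA·AA·AA·AA·AA·AB·AA·AA·AA·AA·AA·AA·AA·AA·AA·AA·AA·AA·AA·AA·AA·AA
    A ↦ AA
    B ↦ AB
    C ↦ CC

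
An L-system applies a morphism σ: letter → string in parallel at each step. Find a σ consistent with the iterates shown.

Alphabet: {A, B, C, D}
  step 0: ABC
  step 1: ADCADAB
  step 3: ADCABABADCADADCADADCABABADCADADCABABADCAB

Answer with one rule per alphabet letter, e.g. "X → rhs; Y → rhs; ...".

  step 0 ⇒ step 1: ABC ⇒ ADC·AD·AB
    A ↦ ADC
    B ↦ AD
    C ↦ AB
    D ↦ AB  (constrained at step 1)

A->ADC, B->AD, C->AB, D->AB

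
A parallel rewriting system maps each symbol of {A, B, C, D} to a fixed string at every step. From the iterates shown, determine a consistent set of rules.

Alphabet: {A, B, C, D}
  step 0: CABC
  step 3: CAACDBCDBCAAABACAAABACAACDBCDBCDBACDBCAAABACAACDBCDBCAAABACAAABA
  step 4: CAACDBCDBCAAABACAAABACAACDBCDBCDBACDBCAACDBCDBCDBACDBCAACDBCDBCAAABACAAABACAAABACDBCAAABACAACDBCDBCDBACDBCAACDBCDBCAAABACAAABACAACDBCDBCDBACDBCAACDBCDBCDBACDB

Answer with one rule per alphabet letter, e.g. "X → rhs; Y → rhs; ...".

  step 3 ⇒ step 4: CAACDBCDBCAAABACAAABACAACDBCDBCDBACDBCAAABACAACDBCDBCAAABACAAABA ⇒ CAA·CDB·CDB·CAA·AB·A·CAA·AB·A·CAA·CDB·CDB·CDB·A·CDB·CAA·CDB·CDB·CDB·A·CDB·CAA·CDB·CDB·CAA·AB·A·CAA·AB·A·CAA·AB·A·CDB·CAA·AB·A·CAA·CDB·CDB·CDB·A·CDB·CAA·CDB·CDB·CAA·AB·A·CAA·AB·A·CAA·CDB·CDB·CDB·A·CDB·CAA·CDB·CDB·CDB·A·CDB
    A ↦ CDB
    B ↦ A
    C ↦ CAA
    D ↦ AB

A->CDB, B->A, C->CAA, D->AB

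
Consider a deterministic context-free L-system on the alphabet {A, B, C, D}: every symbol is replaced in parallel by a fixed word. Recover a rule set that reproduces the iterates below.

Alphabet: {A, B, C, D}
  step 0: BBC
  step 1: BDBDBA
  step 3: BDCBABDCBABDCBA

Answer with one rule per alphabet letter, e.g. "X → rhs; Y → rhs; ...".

  step 0 ⇒ step 1: BBC ⇒ BD·BD·BA
    B ↦ BD
    C ↦ BA
    A ↦ C  (constrained at step 1)
    D ↦ C  (constrained at step 1)

A->C, B->BD, C->BA, D->C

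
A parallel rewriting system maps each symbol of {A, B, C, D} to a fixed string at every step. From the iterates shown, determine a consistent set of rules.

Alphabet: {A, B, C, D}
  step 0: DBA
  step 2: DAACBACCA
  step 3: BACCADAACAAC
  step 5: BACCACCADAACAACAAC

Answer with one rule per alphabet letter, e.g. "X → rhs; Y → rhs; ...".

  step 2 ⇒ step 3: DAACBACCA ⇒ BA·C·C·A·DAA·C·A·A·C
    A ↦ C
    B ↦ DAA
    C ↦ A
    D ↦ BA

A->C, B->DAA, C->A, D->BA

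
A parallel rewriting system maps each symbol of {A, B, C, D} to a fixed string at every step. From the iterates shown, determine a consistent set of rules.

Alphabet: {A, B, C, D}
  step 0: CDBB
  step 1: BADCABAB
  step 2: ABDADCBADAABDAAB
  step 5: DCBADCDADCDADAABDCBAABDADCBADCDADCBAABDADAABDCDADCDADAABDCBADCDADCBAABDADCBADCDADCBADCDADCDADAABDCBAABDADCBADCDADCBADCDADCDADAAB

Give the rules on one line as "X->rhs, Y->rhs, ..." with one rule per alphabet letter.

  step 1 ⇒ step 2: BADCABAB ⇒ AB·DA·DC·BA·DA·AB·DA·AB
    A ↦ DA
    B ↦ AB
    C ↦ BA
    D ↦ DC

A->DA, B->AB, C->BA, D->DC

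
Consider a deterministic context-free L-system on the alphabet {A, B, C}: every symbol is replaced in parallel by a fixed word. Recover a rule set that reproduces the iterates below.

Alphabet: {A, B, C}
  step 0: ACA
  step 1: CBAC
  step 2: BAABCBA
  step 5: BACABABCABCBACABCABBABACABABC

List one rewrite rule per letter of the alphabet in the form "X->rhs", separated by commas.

A->C, B->AB, C->BA

  step 1 ⇒ step 2: CBAC ⇒ BA·AB·C·BA
    A ↦ C
    B ↦ AB
    C ↦ BA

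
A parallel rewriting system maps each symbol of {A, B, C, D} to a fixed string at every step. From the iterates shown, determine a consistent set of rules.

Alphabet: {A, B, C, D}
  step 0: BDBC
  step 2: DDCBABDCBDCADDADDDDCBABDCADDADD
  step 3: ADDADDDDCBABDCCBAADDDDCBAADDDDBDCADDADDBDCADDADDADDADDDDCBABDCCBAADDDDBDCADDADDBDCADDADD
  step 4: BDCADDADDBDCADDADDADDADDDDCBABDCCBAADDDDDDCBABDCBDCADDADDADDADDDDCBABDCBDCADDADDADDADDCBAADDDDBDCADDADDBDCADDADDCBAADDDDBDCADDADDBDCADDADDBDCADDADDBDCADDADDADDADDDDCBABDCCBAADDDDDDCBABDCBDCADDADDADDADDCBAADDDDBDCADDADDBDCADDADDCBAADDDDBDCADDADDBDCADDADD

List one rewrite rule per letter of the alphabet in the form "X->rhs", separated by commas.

A->BDC, B->CBA, C->DD, D->ADD

  step 3 ⇒ step 4: ADDADDDDCBABDCCBAADDDDCBAADDDDBDCADDADDBDCADDADDADDADDDDCBABDCCBAADDDDBDCADDADDBDCADDADD ⇒ BDC·ADD·ADD·BDC·ADD·ADD·ADD·ADD·DD·CBA·BDC·CBA·ADD·DD·DD·CBA·BDC·BDC·ADD·ADD·ADD·ADD·DD·CBA·BDC·BDC·ADD·ADD·ADD·ADD·CBA·ADD·DD·BDC·ADD·ADD·BDC·ADD·ADD·CBA·ADD·DD·BDC·ADD·ADD·BDC·ADD·ADD·BDC·ADD·ADD·BDC·ADD·ADD·ADD·ADD·DD·CBA·BDC·CBA·ADD·DD·DD·CBA·BDC·BDC·ADD·ADD·ADD·ADD·CBA·ADD·DD·BDC·ADD·ADD·BDC·ADD·ADD·CBA·ADD·DD·BDC·ADD·ADD·BDC·ADD·ADD
    A ↦ BDC
    B ↦ CBA
    C ↦ DD
    D ↦ ADD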